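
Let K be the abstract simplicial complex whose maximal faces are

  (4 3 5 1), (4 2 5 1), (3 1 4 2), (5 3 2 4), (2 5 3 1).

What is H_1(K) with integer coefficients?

Fix the vertex order 1 < 2 < 3 < 4 < 5 and write every simplex with vertices in increasing order. Then dim K = 3 and the simplices of K are:

  0-simplices (5): [1], [2], [3], [4], [5]
  1-simplices (10): [1,2], [1,3], [1,4], [1,5], [2,3], [2,4], [2,5], [3,4], [3,5], [4,5]
  2-simplices (10): [1,2,3], [1,2,4], [1,2,5], [1,3,4], [1,3,5], [1,4,5], [2,3,4], [2,3,5], [2,4,5], [3,4,5]
  3-simplices (5): [1,2,3,4], [1,2,3,5], [1,2,4,5], [1,3,4,5], [2,3,4,5]

giving chain groups C_0 ≅ Z^5, C_1 ≅ Z^10, C_2 ≅ Z^10, C_3 ≅ Z^5.

The boundary map ∂_1: C_1 → C_0 maps an edge to its endpoints' difference, ∂[p,q] = q − p.
As a 5×10 matrix over Z this has rank 4, with invariant factors (1,1,1,1).

∂_2: C_2 → C_1 maps a triangle to the signed sum of its edges. For instance
  ∂[2,3,5] = [3,5] − [2,5] + [2,3],
  ∂[1,2,3] = [2,3] − [1,3] + [1,2].
As a 10×10 matrix over Z this has rank 6, with invariant factors (1,1,1,1,1,1).

∂_3: C_3 → C_2 sends each 3-simplex σ to the alternating sum Σ_i (−1)^i (σ with its i-th vertex removed). For instance
  ∂[1,3,4,5] = [3,4,5] − [1,4,5] + [1,3,5] − [1,3,4],
  ∂[1,2,3,4] = [2,3,4] − [1,3,4] + [1,2,4] − [1,2,3].
The resulting 10×5 matrix has rank 4, and its Smith normal form has invariant factors (1,1,1,1).

Now H_k = ker ∂_k / im ∂_{k+1}, so:

  H_1: rank ker ∂_1 − rank ∂_2 = (10 − 4) − 6 = 0, and the invariant factors of ∂_2 are all 1, so H_1 = 0.

H_1 = 0.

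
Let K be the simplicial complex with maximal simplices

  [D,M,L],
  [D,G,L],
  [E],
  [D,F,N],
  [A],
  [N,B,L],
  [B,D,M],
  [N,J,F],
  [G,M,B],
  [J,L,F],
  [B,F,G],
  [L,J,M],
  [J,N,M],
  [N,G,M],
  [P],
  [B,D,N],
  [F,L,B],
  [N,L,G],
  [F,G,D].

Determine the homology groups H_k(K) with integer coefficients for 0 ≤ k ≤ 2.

H_0 = Z^4,  H_1 = Z^2,  H_2 = Z.

Fix the vertex order A < B < D < E < F < G < J < L < M < N < P and write every simplex with vertices in increasing order. Then dim K = 2 and the simplices of K are:

  0-simplices (11): A, B, D, E, F, G, J, L, M, N, P
  1-simplices (24): BD, BF, BG, BL, BM, BN, DF, DG, DL, DM, DN, FG, FJ, FL, FN, GL, GM, GN, JL, JM, JN, LM, LN, MN
  2-simplices (16): BDM, BDN, BFG, BFL, BGM, BLN, DFG, DFN, DGL, DLM, FJL, FJN, GLN, GMN, JLM, JMN

Hence C_0 ≅ Z^11, C_1 ≅ Z^24, C_2 ≅ Z^16.

The boundary map ∂_1: C_1 → C_0 sends each edge [p,q] (with p < q) to q − p.
This gives a 11×24 integer matrix of rank 7; reducing to Smith normal form yields diagonal entries (1,1,1,1,1,1,1).

Boundary ∂_2: C_2 → C_1 maps a triangle to the signed sum of its edges. For instance
  ∂JLM = LM − JM + JL,
  ∂DFG = FG − DG + DF.
This gives a 24×16 integer matrix of rank 15; reducing to Smith normal form yields diagonal entries (1,1,1,1,1,1,1,1,1,1,1,1,1,1,1).

Reading off H_k = ker ∂_k / im ∂_{k+1}:

  H_0: rank C_0 − rank ∂_1 = 11 − 7 = 4, and the invariant factors of ∂_1 are all 1, so H_0 ≅ Z^4.
  H_1: rank ker ∂_1 − rank ∂_2 = (24 − 7) − 15 = 2, and the invariant factors of ∂_2 are all 1, so H_1 ≅ Z^2.
  H_2: rank ker ∂_2 − rank ∂_3 = (16 − 15) − 0 = 1, and there is no ∂_3, so H_2 ≅ Z.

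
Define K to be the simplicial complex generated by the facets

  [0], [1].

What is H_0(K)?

H_0 ≅ Z^2.

Take the total order 0 < 1 on the vertex set. Then K (dimension 0) consists of the simplices:

  0-simplices (2): [0], [1]

giving chain groups C_0 ≅ Z^2.

Now H_k = ker ∂_k / im ∂_{k+1}, so:

  H_0: rank C_0 − rank ∂_1 = 2 − 0 = 2, and there is no ∂_1, so H_0 ≅ Z^2.

(K is a triangulation of a set of 2 points.)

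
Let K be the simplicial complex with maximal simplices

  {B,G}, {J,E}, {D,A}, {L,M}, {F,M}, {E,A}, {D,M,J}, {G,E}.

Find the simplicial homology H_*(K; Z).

H_0 = Z,  H_1 = Z,  H_2 = 0.

K has 9 vertices, 10 edges, 1 triangle.
rank ∂_0 = 0, rank ∂_1 = 8 ⇒ b_0 = 9 − 0 − 8 = 1; all invariant factors of ∂_1 are 1 so no torsion. So H_0 = Z.
rank ∂_1 = 8, rank ∂_2 = 1 ⇒ b_1 = 10 − 8 − 1 = 1; all invariant factors of ∂_2 are 1 so no torsion. So H_1 = Z.
rank ∂_2 = 1, rank ∂_3 = 0 ⇒ b_2 = 1 − 1 − 0 = 0. So H_2 = 0.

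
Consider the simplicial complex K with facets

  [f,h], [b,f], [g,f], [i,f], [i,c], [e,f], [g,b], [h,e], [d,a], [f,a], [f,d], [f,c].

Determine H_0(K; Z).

H_0 ≅ Z.

We work with the vertex ordering a < b < c < d < e < f < g < h < i. The simplices of K, each written with vertices in increasing order, are:

  0-simplices (9): a, b, c, d, e, f, g, h, i
  1-simplices (12): ad, af, bf, bg, cf, ci, df, ef, eh, fg, fh, fi

Hence C_0 ≅ Z^9, C_1 ≅ Z^12.

The boundary map ∂_1: C_1 → C_0 maps an edge to its endpoints' difference, ∂[p,q] = q − p. For instance
  ∂eh = h − e.
The 9×12 boundary matrix has rank 8 and Smith normal form diag(1,1,1,1,1,1,1,1).

From H_k ≅ ker(∂_k) / im(∂_{k+1}) we obtain:

  H_0: rank C_0 − rank ∂_1 = 9 − 8 = 1, and the invariant factors of ∂_1 are all 1, so H_0 = Z.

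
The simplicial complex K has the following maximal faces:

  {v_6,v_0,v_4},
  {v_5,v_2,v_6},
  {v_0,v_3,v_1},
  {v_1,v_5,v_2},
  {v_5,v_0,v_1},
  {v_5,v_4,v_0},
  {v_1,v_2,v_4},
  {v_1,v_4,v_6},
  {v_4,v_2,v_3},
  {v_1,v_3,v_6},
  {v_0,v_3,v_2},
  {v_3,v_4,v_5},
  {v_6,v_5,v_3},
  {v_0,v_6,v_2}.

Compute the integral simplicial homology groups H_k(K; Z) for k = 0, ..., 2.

H_0 ≅ Z,  H_1 ≅ Z^2,  H_2 ≅ Z.

Order the vertices as v_0 < v_1 < v_2 < v_3 < v_4 < v_5 < v_6. Listing each simplex with vertices in this order, K has dimension 2 with simplices:

  0-simplices (7): [v_0], [v_1], [v_2], [v_3], [v_4], [v_5], [v_6]
  1-simplices (21): (21 of them)
  2-simplices (14): (14 of them)

giving chain groups C_0 ≅ Z^7, C_1 ≅ Z^21, C_2 ≅ Z^14.

The boundary map ∂_1: C_1 → C_0 sends each edge [p,q] (with p < q) to q − p.
The 7×21 boundary matrix has rank 6 and Smith normal form diag(1,1,1,1,1,1).

The boundary map ∂_2: C_2 → C_1 sends each 2-simplex [p,q,r] to [q,r] − [p,r] + [p,q]. For instance
  ∂[v_3,v_5,v_6] = [v_5,v_6] − [v_3,v_6] + [v_3,v_5],
  ∂[v_0,v_2,v_6] = [v_2,v_6] − [v_0,v_6] + [v_0,v_2].
The 21×14 boundary matrix has rank 13 and Smith normal form diag(1,1,1,1,1,1,1,1,1,1,1,1,1).

From H_k ≅ ker(∂_k) / im(∂_{k+1}) we obtain:

  H_0: rank C_0 − rank ∂_1 = 7 − 6 = 1, and the invariant factors of ∂_1 are all 1, so H_0 ≅ Z.
  H_1: rank ker ∂_1 − rank ∂_2 = (21 − 6) − 13 = 2, and the invariant factors of ∂_2 are all 1, so H_1 ≅ Z^2.
  H_2: rank ker ∂_2 − rank ∂_3 = (14 − 13) − 0 = 1, and there is no ∂_3, so H_2 ≅ Z.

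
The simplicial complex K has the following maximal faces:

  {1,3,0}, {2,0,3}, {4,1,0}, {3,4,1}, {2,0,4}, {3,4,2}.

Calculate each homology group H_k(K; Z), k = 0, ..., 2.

K has 5 vertices, 9 edges, 6 triangles.
rank ∂_0 = 0, rank ∂_1 = 4 ⇒ b_0 = 5 − 0 − 4 = 1; all invariant factors of ∂_1 are 1 so no torsion. So H_0 ≅ Z.
rank ∂_1 = 4, rank ∂_2 = 5 ⇒ b_1 = 9 − 4 − 5 = 0; all invariant factors of ∂_2 are 1 so no torsion. So H_1 ≅ 0.
rank ∂_2 = 5, rank ∂_3 = 0 ⇒ b_2 = 6 − 5 − 0 = 1. So H_2 ≅ Z.

H_0 ≅ Z,  H_1 = 0,  H_2 ≅ Z.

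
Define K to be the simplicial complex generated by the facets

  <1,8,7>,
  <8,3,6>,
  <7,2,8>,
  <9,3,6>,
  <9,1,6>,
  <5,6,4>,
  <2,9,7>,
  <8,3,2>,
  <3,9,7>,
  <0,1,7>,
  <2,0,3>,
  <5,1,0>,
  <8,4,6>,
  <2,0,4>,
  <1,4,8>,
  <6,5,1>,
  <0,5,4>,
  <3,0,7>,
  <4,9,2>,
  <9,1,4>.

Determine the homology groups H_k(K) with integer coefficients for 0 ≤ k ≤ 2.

H_0 = Z,  H_1 = Z × Z/2,  H_2 = 0.

Order the vertices as 0 < 1 < 2 < 3 < 4 < 5 < 6 < 7 < 8 < 9. Listing each simplex with vertices in this order, K has dimension 2 with simplices:

  0-simplices (10): [0], [1], [2], [3], [4], [5], [6], [7], [8], [9]
  1-simplices (30): (30 of them)
  2-simplices (20): (20 of them)

giving chain groups C_0 ≅ Z^10, C_1 ≅ Z^30, C_2 ≅ Z^20.

Boundary ∂_1: C_1 → C_0 is given by ∂[p,q] = [q] − [p]. For instance
  ∂[3,6] = [6] − [3].
The 10×30 boundary matrix has rank 9 and Smith normal form diag(1,1,1,1,1,1,1,1,1).

∂_2: C_2 → C_1 acts by ∂[p,q,r] = [q,r] − [p,r] + [p,q]. For instance
  ∂[4,6,8] = [6,8] − [4,8] + [4,6],
  ∂[2,7,9] = [7,9] − [2,9] + [2,7].
The 30×20 boundary matrix has rank 20 and Smith normal form diag(1,1,1,1,1,1,1,1,1,1,1,1,1,1,1,1,1,1,1,2).

Now H_k = ker ∂_k / im ∂_{k+1}, so:

  H_0: rank C_0 − rank ∂_1 = 10 − 9 = 1, and the invariant factors of ∂_1 are all 1, so H_0 ≅ Z.
  H_1: rank ker ∂_1 − rank ∂_2 = (30 − 9) − 20 = 1, and ∂_2 has invariant factor 2 > 1, so H_1 ≅ Z × Z/2.
  H_2: rank ker ∂_2 − rank ∂_3 = (20 − 20) − 0 = 0, and there is no ∂_3, so H_2 ≅ 0.

As a check, the Euler characteristic is 10 − 30 + 20 = 0, which agrees with 1 − 1 + 0 = 0.
(K is a triangulation of the Klein bottle.)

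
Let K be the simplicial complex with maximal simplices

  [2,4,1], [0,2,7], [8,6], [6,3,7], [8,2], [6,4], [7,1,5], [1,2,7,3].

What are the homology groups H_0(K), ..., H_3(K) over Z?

H_0 = Z,  H_1 = Z^2,  H_2 = 0,  H_3 = 0.

Fix the vertex order 0 < 1 < 2 < 3 < 4 < 5 < 6 < 7 < 8 and write every simplex with vertices in increasing order. Then dim K = 3 and the simplices of K are:

  0-simplices (9): [0], [1], [2], [3], [4], [5], [6], [7], [8]
  1-simplices (17): [0,2], [0,7], [1,2], [1,3], [1,4], [1,5], [1,7], [2,3], [2,4], [2,7], [2,8], [3,6], [3,7], [4,6], [5,7], [6,7], [6,8]
  2-simplices (8): [0,2,7], [1,2,3], [1,2,4], [1,2,7], [1,3,7], [1,5,7], [2,3,7], [3,6,7]
  3-simplices (1): [1,2,3,7]

so the chain groups are C_0 ≅ Z^9, C_1 ≅ Z^17, C_2 ≅ Z^8, C_3 ≅ Z^1.

Boundary ∂_1: C_1 → C_0 is given by ∂[p,q] = [q] − [p]. For instance
  ∂[4,6] = [6] − [4].
The 9×17 boundary matrix has rank 8 and Smith normal form diag(1,1,1,1,1,1,1,1).

The boundary map ∂_2: C_2 → C_1 acts by ∂[p,q,r] = [q,r] − [p,r] + [p,q]. For instance
  ∂[2,3,7] = [3,7] − [2,7] + [2,3],
  ∂[0,2,7] = [2,7] − [0,7] + [0,2].
As a 17×8 matrix over Z this has rank 7, with invariant factors (1,1,1,1,1,1,1).

The boundary map ∂_3: C_3 → C_2 sends each 3-simplex σ to the alternating sum Σ_i (−1)^i (σ with its i-th vertex removed). For instance
  ∂[1,2,3,7] = [2,3,7] − [1,3,7] + [1,2,7] − [1,2,3].
As a 8×1 matrix over Z this has rank 1, with invariant factors (1).

Now H_k = ker ∂_k / im ∂_{k+1}, so:

  H_0: rank C_0 − rank ∂_1 = 9 − 8 = 1, and the invariant factors of ∂_1 are all 1, so H_0 ≅ Z.
  H_1: rank ker ∂_1 − rank ∂_2 = (17 − 8) − 7 = 2, and the invariant factors of ∂_2 are all 1, so H_1 ≅ Z^2.
  H_2: rank ker ∂_2 − rank ∂_3 = (8 − 7) − 1 = 0, and the invariant factors of ∂_3 are all 1, so H_2 ≅ 0.
  H_3: rank ker ∂_3 − rank ∂_4 = (1 − 1) − 0 = 0, and there is no ∂_4, so H_3 ≅ 0.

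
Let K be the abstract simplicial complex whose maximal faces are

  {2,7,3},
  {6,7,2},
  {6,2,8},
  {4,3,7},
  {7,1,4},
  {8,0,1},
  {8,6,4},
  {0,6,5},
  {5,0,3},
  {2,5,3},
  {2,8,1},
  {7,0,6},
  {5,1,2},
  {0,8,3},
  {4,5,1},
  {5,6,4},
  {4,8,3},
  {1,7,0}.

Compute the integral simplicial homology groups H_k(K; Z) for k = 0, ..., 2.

Order the vertices as 0 < 1 < 2 < 3 < 4 < 5 < 6 < 7 < 8. Listing each simplex with vertices in this order, K has dimension 2 with simplices:

  0-simplices (9): [0], [1], [2], [3], [4], [5], [6], [7], [8]
  1-simplices (27): (27 of them)
  2-simplices (18): [0,1,7], [0,1,8], [0,3,5], [0,3,8], [0,5,6], [0,6,7], [1,2,5], [1,2,8], [1,4,5], [1,4,7], [2,3,5], [2,3,7], [2,6,7], [2,6,8], [3,4,7], [3,4,8], [4,5,6], [4,6,8]

Hence C_0 ≅ Z^9, C_1 ≅ Z^27, C_2 ≅ Z^18.

The boundary map ∂_1: C_1 → C_0 is given by ∂[p,q] = [q] − [p].
The 9×27 boundary matrix has rank 8 and Smith normal form diag(1,1,1,1,1,1,1,1).

∂_2: C_2 → C_1 sends each 2-simplex [p,q,r] to [q,r] − [p,r] + [p,q]. For instance
  ∂[2,6,7] = [6,7] − [2,7] + [2,6],
  ∂[3,4,8] = [4,8] − [3,8] + [3,4].
The resulting 27×18 matrix has rank 17, and its Smith normal form has invariant factors (1,1,1,1,1,1,1,1,1,1,1,1,1,1,1,1,1).

Computing H_k = (kernel of ∂_k) / (image of ∂_{k+1}):

  H_0: rank C_0 − rank ∂_1 = 9 − 8 = 1, and the invariant factors of ∂_1 are all 1, so H_0 ≅ Z.
  H_1: rank ker ∂_1 − rank ∂_2 = (27 − 8) − 17 = 2, and the invariant factors of ∂_2 are all 1, so H_1 ≅ Z^2.
  H_2: rank ker ∂_2 − rank ∂_3 = (18 − 17) − 0 = 1, and there is no ∂_3, so H_2 ≅ Z.

H_0 ≅ Z,  H_1 ≅ Z^2,  H_2 ≅ Z.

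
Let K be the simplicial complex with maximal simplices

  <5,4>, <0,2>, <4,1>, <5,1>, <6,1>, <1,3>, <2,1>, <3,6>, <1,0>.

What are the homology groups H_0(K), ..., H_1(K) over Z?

H_0 ≅ Z,  H_1 ≅ Z^3.

Fix the vertex order 0 < 1 < 2 < 3 < 4 < 5 < 6 and write every simplex with vertices in increasing order. Then dim K = 1 and the simplices of K are:

  0-simplices (7): [0], [1], [2], [3], [4], [5], [6]
  1-simplices (9): [0,1], [0,2], [1,2], [1,3], [1,4], [1,5], [1,6], [3,6], [4,5]

giving chain groups C_0 ≅ Z^7, C_1 ≅ Z^9.

∂_1: C_1 → C_0 maps an edge to its endpoints' difference, ∂[p,q] = q − p. For instance
  ∂[1,6] = [6] − [1].
As a 7×9 matrix over Z this has rank 6, with invariant factors (1,1,1,1,1,1).

From H_k ≅ ker(∂_k) / im(∂_{k+1}) we obtain:

  H_0: rank C_0 − rank ∂_1 = 7 − 6 = 1, and the invariant factors of ∂_1 are all 1, so H_0 = Z.
  H_1: rank ker ∂_1 − rank ∂_2 = (9 − 6) − 0 = 3, and there is no ∂_2, so H_1 = Z^3.

(K is a triangulation of a wedge of 3 circles.)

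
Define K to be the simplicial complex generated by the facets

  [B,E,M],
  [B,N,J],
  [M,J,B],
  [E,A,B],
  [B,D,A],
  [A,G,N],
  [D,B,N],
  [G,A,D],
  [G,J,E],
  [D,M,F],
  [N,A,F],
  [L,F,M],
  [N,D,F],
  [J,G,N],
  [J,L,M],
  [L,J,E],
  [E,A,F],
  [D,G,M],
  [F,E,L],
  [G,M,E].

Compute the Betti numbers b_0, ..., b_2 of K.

Take the total order A < B < D < E < F < G < J < L < M < N on the vertex set. Then K (dimension 2) consists of the simplices:

  0-simplices (10): A, B, D, E, F, G, J, L, M, N
  1-simplices (30): AB, AD, AE, AF, AG, AN, BD, BE, BJ, BM, BN, DF, DG, DM, DN, EF, EG, EJ, EL, EM, FL, FM, FN, GJ, GM, GN, JL, JM, JN, LM
  2-simplices (20): ABD, ABE, ADG, AEF, AFN, AGN, BDN, BEM, BJM, BJN, DFM, DFN, DGM, EFL, EGJ, EGM, EJL, FLM, GJN, JLM

giving chain groups C_0 ≅ Z^10, C_1 ≅ Z^30, C_2 ≅ Z^20.

The boundary map ∂_1: C_1 → C_0 maps an edge to its endpoints' difference, ∂[p,q] = q − p. For instance
  ∂EM = M − E.
This gives a 10×30 integer matrix of rank 9; reducing to Smith normal form yields diagonal entries (1,1,1,1,1,1,1,1,1).

Boundary ∂_2: C_2 → C_1 maps a triangle to the signed sum of its edges. For instance
  ∂AFN = FN − AN + AF,
  ∂EGM = GM − EM + EG.
The resulting 30×20 matrix has rank 20, and its Smith normal form has invariant factors (1,1,1,1,1,1,1,1,1,1,1,1,1,1,1,1,1,1,1,2).

From H_k ≅ ker(∂_k) / im(∂_{k+1}) we obtain:

  H_0: rank C_0 − rank ∂_1 = 10 − 9 = 1, and the invariant factors of ∂_1 are all 1, so H_0 ≅ Z.
  H_1: rank ker ∂_1 − rank ∂_2 = (30 − 9) − 20 = 1, and ∂_2 has invariant factor 2 > 1, so H_1 ≅ Z × Z/2.
  H_2: rank ker ∂_2 − rank ∂_3 = (20 − 20) − 0 = 0, and there is no ∂_3, so H_2 ≅ 0.

Hence the Betti numbers are b_0 = 1, b_1 = 1, b_2 = 0.

b_0 = 1, b_1 = 1, b_2 = 0.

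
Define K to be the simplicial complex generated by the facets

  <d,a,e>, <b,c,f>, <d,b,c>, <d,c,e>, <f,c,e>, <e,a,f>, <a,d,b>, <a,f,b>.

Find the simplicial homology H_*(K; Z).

H_0 = Z,  H_1 = 0,  H_2 = Z.

Take the total order a < b < c < d < e < f on the vertex set. Then K (dimension 2) consists of the simplices:

  0-simplices (6): a, b, c, d, e, f
  1-simplices (12): ab, ad, ae, af, bc, bd, bf, cd, ce, cf, de, ef
  2-simplices (8): abd, abf, ade, aef, bcd, bcf, cde, cef

Hence C_0 ≅ Z^6, C_1 ≅ Z^12, C_2 ≅ Z^8.

Boundary ∂_1: C_1 → C_0 is given by ∂[p,q] = [q] − [p].
The 6×12 boundary matrix has rank 5 and Smith normal form diag(1,1,1,1,1).

The boundary map ∂_2: C_2 → C_1 acts by ∂[p,q,r] = [q,r] − [p,r] + [p,q]. For instance
  ∂bcd = cd − bd + bc,
  ∂abf = bf − af + ab.
The 12×8 boundary matrix has rank 7 and Smith normal form diag(1,1,1,1,1,1,1).

Reading off H_k = ker ∂_k / im ∂_{k+1}:

  H_0: rank C_0 − rank ∂_1 = 6 − 5 = 1, and the invariant factors of ∂_1 are all 1, so H_0 = Z.
  H_1: rank ker ∂_1 − rank ∂_2 = (12 − 5) − 7 = 0, and the invariant factors of ∂_2 are all 1, so H_1 = 0.
  H_2: rank ker ∂_2 − rank ∂_3 = (8 − 7) − 0 = 1, and there is no ∂_3, so H_2 = Z.

As a check, the Euler characteristic is 6 − 12 + 8 = 2, which agrees with 1 − 0 + 1 = 2.
(K is a triangulation of the 2-sphere S^2.)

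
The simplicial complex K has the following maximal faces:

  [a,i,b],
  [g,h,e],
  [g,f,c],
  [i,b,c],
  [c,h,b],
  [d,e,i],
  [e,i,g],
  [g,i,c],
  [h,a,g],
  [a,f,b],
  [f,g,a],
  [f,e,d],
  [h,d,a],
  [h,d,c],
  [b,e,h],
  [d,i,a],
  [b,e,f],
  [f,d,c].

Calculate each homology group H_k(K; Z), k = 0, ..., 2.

H_0 ≅ Z,  H_1 ≅ Z^2,  H_2 ≅ Z.

Fix the vertex order a < b < c < d < e < f < g < h < i and write every simplex with vertices in increasing order. Then dim K = 2 and the simplices of K are:

  0-simplices (9): a, b, c, d, e, f, g, h, i
  1-simplices (27): ab, ad, af, ag, ah, ai, bc, be, bf, bh, bi, cd, cf, cg, ch, ci, de, df, dh, di, ef, eg, eh, ei, fg, gh, gi
  2-simplices (18): abf, abi, adh, adi, afg, agh, bch, bci, bef, beh, cdf, cdh, cfg, cgi, def, dei, egh, egi

so the chain groups are C_0 ≅ Z^9, C_1 ≅ Z^27, C_2 ≅ Z^18.

Boundary ∂_1: C_1 → C_0 maps an edge to its endpoints' difference, ∂[p,q] = q − p. For instance
  ∂ag = g − a.
As a 9×27 matrix over Z this has rank 8, with invariant factors (1,1,1,1,1,1,1,1).

∂_2: C_2 → C_1 maps a triangle to the signed sum of its edges. For instance
  ∂abf = bf − af + ab,
  ∂egi = gi − ei + eg.
As a 27×18 matrix over Z this has rank 17, with invariant factors (1,1,1,1,1,1,1,1,1,1,1,1,1,1,1,1,1).

Now H_k = ker ∂_k / im ∂_{k+1}, so:

  H_0: rank C_0 − rank ∂_1 = 9 − 8 = 1, and the invariant factors of ∂_1 are all 1, so H_0 ≅ Z.
  H_1: rank ker ∂_1 − rank ∂_2 = (27 − 8) − 17 = 2, and the invariant factors of ∂_2 are all 1, so H_1 ≅ Z^2.
  H_2: rank ker ∂_2 − rank ∂_3 = (18 − 17) − 0 = 1, and there is no ∂_3, so H_2 ≅ Z.

(K is a triangulation of the torus T^2.)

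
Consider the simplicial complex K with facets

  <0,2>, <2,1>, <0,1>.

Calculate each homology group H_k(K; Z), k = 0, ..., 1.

Order the vertices as 0 < 1 < 2. Listing each simplex with vertices in this order, K has dimension 1 with simplices:

  0-simplices (3): [0], [1], [2]
  1-simplices (3): [0,1], [0,2], [1,2]

giving chain groups C_0 ≅ Z^3, C_1 ≅ Z^3.

The boundary map ∂_1: C_1 → C_0 is given by ∂[p,q] = [q] − [p]. For instance
  ∂[0,2] = [2] − [0].
The 3×3 boundary matrix has rank 2 and Smith normal form diag(1,1).

From H_k ≅ ker(∂_k) / im(∂_{k+1}) we obtain:

  H_0: rank C_0 − rank ∂_1 = 3 − 2 = 1, and the invariant factors of ∂_1 are all 1, so H_0 ≅ Z.
  H_1: rank ker ∂_1 − rank ∂_2 = (3 − 2) − 0 = 1, and there is no ∂_2, so H_1 ≅ Z.

H_0 ≅ Z,  H_1 ≅ Z.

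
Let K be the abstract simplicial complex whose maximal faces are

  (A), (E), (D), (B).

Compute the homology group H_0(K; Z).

K has 4 vertices.
rank ∂_0 = 0, rank ∂_1 = 0 ⇒ b_0 = 4 − 0 − 0 = 4. So H_0 = Z^4.

H_0 = Z^4.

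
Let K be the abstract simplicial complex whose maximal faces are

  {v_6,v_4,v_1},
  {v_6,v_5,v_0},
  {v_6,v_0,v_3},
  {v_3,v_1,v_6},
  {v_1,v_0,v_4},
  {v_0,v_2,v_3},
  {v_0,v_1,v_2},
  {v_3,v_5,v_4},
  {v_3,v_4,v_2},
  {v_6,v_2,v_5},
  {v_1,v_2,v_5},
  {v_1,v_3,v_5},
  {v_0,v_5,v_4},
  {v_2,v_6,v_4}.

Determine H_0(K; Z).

Order the vertices as v_0 < v_1 < v_2 < v_3 < v_4 < v_5 < v_6. Listing each simplex with vertices in this order, K has dimension 2 with simplices:

  0-simplices (7): [v_0], [v_1], [v_2], [v_3], [v_4], [v_5], [v_6]
  1-simplices (21): (21 of them)
  2-simplices (14): (14 of them)

so the chain groups are C_0 ≅ Z^7, C_1 ≅ Z^21, C_2 ≅ Z^14.

Boundary ∂_1: C_1 → C_0 sends each edge [p,q] (with p < q) to q − p.
This gives a 7×21 integer matrix of rank 6; reducing to Smith normal form yields diagonal entries (1,1,1,1,1,1).

The boundary map ∂_2: C_2 → C_1 maps a triangle to the signed sum of its edges. For instance
  ∂[v_2,v_4,v_6] = [v_4,v_6] − [v_2,v_6] + [v_2,v_4],
  ∂[v_1,v_3,v_6] = [v_3,v_6] − [v_1,v_6] + [v_1,v_3].
The 21×14 boundary matrix has rank 13 and Smith normal form diag(1,1,1,1,1,1,1,1,1,1,1,1,1).

Now H_k = ker ∂_k / im ∂_{k+1}, so:

  H_0: rank C_0 − rank ∂_1 = 7 − 6 = 1, and the invariant factors of ∂_1 are all 1, so H_0 ≅ Z.

H_0 = Z.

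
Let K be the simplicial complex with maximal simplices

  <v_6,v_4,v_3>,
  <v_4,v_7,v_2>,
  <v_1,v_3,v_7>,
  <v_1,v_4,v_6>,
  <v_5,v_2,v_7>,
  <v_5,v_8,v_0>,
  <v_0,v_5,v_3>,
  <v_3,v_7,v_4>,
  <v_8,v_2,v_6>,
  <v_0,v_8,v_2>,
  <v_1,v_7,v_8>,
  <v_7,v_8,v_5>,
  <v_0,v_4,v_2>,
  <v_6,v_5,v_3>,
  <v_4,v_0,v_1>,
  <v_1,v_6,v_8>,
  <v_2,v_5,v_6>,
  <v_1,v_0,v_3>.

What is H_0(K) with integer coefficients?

H_0 ≅ Z.

Fix the vertex order v_0 < v_1 < v_2 < v_3 < v_4 < v_5 < v_6 < v_7 < v_8 and write every simplex with vertices in increasing order. Then dim K = 2 and the simplices of K are:

  0-simplices (9): [v_0], [v_1], [v_2], [v_3], [v_4], [v_5], [v_6], [v_7], [v_8]
  1-simplices (27): (27 of them)
  2-simplices (18): (18 of them)

giving chain groups C_0 ≅ Z^9, C_1 ≅ Z^27, C_2 ≅ Z^18.

∂_1: C_1 → C_0 sends each edge [p,q] (with p < q) to q − p. For instance
  ∂[v_2,v_6] = [v_6] − [v_2].
The 9×27 boundary matrix has rank 8 and Smith normal form diag(1,1,1,1,1,1,1,1).

Boundary ∂_2: C_2 → C_1 sends each 2-simplex [p,q,r] to [q,r] − [p,r] + [p,q]. For instance
  ∂[v_3,v_5,v_6] = [v_5,v_6] − [v_3,v_6] + [v_3,v_5],
  ∂[v_1,v_6,v_8] = [v_6,v_8] − [v_1,v_8] + [v_1,v_6].
The resulting 27×18 matrix has rank 18, and its Smith normal form has invariant factors (1,1,1,1,1,1,1,1,1,1,1,1,1,1,1,1,1,2).

Reading off H_k = ker ∂_k / im ∂_{k+1}:

  H_0: rank C_0 − rank ∂_1 = 9 − 8 = 1, and the invariant factors of ∂_1 are all 1, so H_0 = Z.

(K is a triangulation of the Klein bottle.)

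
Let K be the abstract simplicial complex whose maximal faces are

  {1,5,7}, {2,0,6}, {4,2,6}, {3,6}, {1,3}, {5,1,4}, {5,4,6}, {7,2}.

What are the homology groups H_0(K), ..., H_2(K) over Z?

H_0 ≅ Z,  H_1 ≅ Z^2,  H_2 = 0.

Take the total order 0 < 1 < 2 < 3 < 4 < 5 < 6 < 7 on the vertex set. Then K (dimension 2) consists of the simplices:

  0-simplices (8): [0], [1], [2], [3], [4], [5], [6], [7]
  1-simplices (14): [0,2], [0,6], [1,3], [1,4], [1,5], [1,7], [2,4], [2,6], [2,7], [3,6], [4,5], [4,6], [5,6], [5,7]
  2-simplices (5): [0,2,6], [1,4,5], [1,5,7], [2,4,6], [4,5,6]

giving chain groups C_0 ≅ Z^8, C_1 ≅ Z^14, C_2 ≅ Z^5.

∂_1: C_1 → C_0 is given by ∂[p,q] = [q] − [p].
The 8×14 boundary matrix has rank 7 and Smith normal form diag(1,1,1,1,1,1,1).

∂_2: C_2 → C_1 maps a triangle to the signed sum of its edges. For instance
  ∂[1,4,5] = [4,5] − [1,5] + [1,4],
  ∂[1,5,7] = [5,7] − [1,7] + [1,5].
This gives a 14×5 integer matrix of rank 5; reducing to Smith normal form yields diagonal entries (1,1,1,1,1).

Reading off H_k = ker ∂_k / im ∂_{k+1}:

  H_0: rank C_0 − rank ∂_1 = 8 − 7 = 1, and the invariant factors of ∂_1 are all 1, so H_0 ≅ Z.
  H_1: rank ker ∂_1 − rank ∂_2 = (14 − 7) − 5 = 2, and the invariant factors of ∂_2 are all 1, so H_1 ≅ Z^2.
  H_2: rank ker ∂_2 − rank ∂_3 = (5 − 5) − 0 = 0, and there is no ∂_3, so H_2 ≅ 0.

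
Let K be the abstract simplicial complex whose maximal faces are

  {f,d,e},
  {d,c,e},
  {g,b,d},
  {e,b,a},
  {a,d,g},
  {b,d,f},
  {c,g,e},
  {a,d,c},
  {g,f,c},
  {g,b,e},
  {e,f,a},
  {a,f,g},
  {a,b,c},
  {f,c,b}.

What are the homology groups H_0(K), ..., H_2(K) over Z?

H_0 = Z,  H_1 = Z^2,  H_2 = Z.

Order the vertices as a < b < c < d < e < f < g. Listing each simplex with vertices in this order, K has dimension 2 with simplices:

  0-simplices (7): a, b, c, d, e, f, g
  1-simplices (21): ab, ac, ad, ae, af, ag, bc, bd, be, bf, bg, cd, ce, cf, cg, de, df, dg, ef, eg, fg
  2-simplices (14): abc, abe, acd, adg, aef, afg, bcf, bdf, bdg, beg, cde, ceg, cfg, def

so the chain groups are C_0 ≅ Z^7, C_1 ≅ Z^21, C_2 ≅ Z^14.

Boundary ∂_1: C_1 → C_0 is given by ∂[p,q] = [q] − [p]. For instance
  ∂cf = f − c.
The resulting 7×21 matrix has rank 6, and its Smith normal form has invariant factors (1,1,1,1,1,1).

∂_2: C_2 → C_1 maps a triangle to the signed sum of its edges. For instance
  ∂ceg = eg − cg + ce,
  ∂afg = fg − ag + af.
As a 21×14 matrix over Z this has rank 13, with invariant factors (1,1,1,1,1,1,1,1,1,1,1,1,1).

Now H_k = ker ∂_k / im ∂_{k+1}, so:

  H_0: rank C_0 − rank ∂_1 = 7 − 6 = 1, and the invariant factors of ∂_1 are all 1, so H_0 ≅ Z.
  H_1: rank ker ∂_1 − rank ∂_2 = (21 − 6) − 13 = 2, and the invariant factors of ∂_2 are all 1, so H_1 ≅ Z^2.
  H_2: rank ker ∂_2 − rank ∂_3 = (14 − 13) − 0 = 1, and there is no ∂_3, so H_2 ≅ Z.

(K is a triangulation of the torus T^2.)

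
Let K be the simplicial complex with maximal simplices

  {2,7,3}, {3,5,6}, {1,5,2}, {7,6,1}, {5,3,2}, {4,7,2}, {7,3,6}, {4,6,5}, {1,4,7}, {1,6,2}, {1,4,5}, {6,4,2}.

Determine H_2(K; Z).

Order the vertices as 1 < 2 < 3 < 4 < 5 < 6 < 7. Listing each simplex with vertices in this order, K has dimension 2 with simplices:

  0-simplices (7): [1], [2], [3], [4], [5], [6], [7]
  1-simplices (18): [1,2], [1,4], [1,5], [1,6], [1,7], [2,3], [2,4], [2,5], [2,6], [2,7], [3,5], [3,6], [3,7], [4,5], [4,6], [4,7], [5,6], [6,7]
  2-simplices (12): [1,2,5], [1,2,6], [1,4,5], [1,4,7], [1,6,7], [2,3,5], [2,3,7], [2,4,6], [2,4,7], [3,5,6], [3,6,7], [4,5,6]

giving chain groups C_0 ≅ Z^7, C_1 ≅ Z^18, C_2 ≅ Z^12.

∂_1: C_1 → C_0 maps an edge to its endpoints' difference, ∂[p,q] = q − p. For instance
  ∂[1,4] = [4] − [1].
This gives a 7×18 integer matrix of rank 6; reducing to Smith normal form yields diagonal entries (1,1,1,1,1,1).

The boundary map ∂_2: C_2 → C_1 acts by ∂[p,q,r] = [q,r] − [p,r] + [p,q]. For instance
  ∂[3,6,7] = [6,7] − [3,7] + [3,6],
  ∂[1,6,7] = [6,7] − [1,7] + [1,6].
The 18×12 boundary matrix has rank 12 and Smith normal form diag(1,1,1,1,1,1,1,1,1,1,1,2).

Now H_k = ker ∂_k / im ∂_{k+1}, so:

  H_2: rank ker ∂_2 − rank ∂_3 = (12 − 12) − 0 = 0, and there is no ∂_3, so H_2 ≅ 0.

(K is a triangulation of the real projective plane RP^2.)

H_2 = 0.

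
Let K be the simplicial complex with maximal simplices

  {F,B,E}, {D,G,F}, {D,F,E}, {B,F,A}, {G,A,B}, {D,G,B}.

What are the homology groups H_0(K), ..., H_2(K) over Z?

Fix the vertex order A < B < D < E < F < G and write every simplex with vertices in increasing order. Then dim K = 2 and the simplices of K are:

  0-simplices (6): A, B, D, E, F, G
  1-simplices (12): AB, AF, AG, BD, BE, BF, BG, DE, DF, DG, EF, FG
  2-simplices (6): ABF, ABG, BDG, BEF, DEF, DFG

Hence C_0 ≅ Z^6, C_1 ≅ Z^12, C_2 ≅ Z^6.

∂_1: C_1 → C_0 is given by ∂[p,q] = [q] − [p].
The 6×12 boundary matrix has rank 5 and Smith normal form diag(1,1,1,1,1).

∂_2: C_2 → C_1 acts by ∂[p,q,r] = [q,r] − [p,r] + [p,q]. For instance
  ∂DEF = EF − DF + DE,
  ∂BDG = DG − BG + BD.
This gives a 12×6 integer matrix of rank 6; reducing to Smith normal form yields diagonal entries (1,1,1,1,1,1).

From H_k ≅ ker(∂_k) / im(∂_{k+1}) we obtain:

  H_0: rank C_0 − rank ∂_1 = 6 − 5 = 1, and the invariant factors of ∂_1 are all 1, so H_0 = Z.
  H_1: rank ker ∂_1 − rank ∂_2 = (12 − 5) − 6 = 1, and the invariant factors of ∂_2 are all 1, so H_1 = Z.
  H_2: rank ker ∂_2 − rank ∂_3 = (6 − 6) − 0 = 0, and there is no ∂_3, so H_2 = 0.

H_0 = Z,  H_1 = Z,  H_2 = 0.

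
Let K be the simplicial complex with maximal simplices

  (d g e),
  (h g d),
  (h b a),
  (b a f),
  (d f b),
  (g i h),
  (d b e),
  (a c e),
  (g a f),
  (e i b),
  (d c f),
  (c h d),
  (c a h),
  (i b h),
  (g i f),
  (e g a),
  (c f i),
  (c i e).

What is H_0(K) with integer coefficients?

H_0 ≅ Z.

K has 9 vertices, 27 edges, 18 triangles.
rank ∂_0 = 0, rank ∂_1 = 8 ⇒ b_0 = 9 − 0 − 8 = 1; all invariant factors of ∂_1 are 1 so no torsion. So H_0 = Z.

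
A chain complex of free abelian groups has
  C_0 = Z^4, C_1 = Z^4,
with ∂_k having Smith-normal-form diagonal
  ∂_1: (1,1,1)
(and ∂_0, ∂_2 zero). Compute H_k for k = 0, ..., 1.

H_0: b_0 = 4 − 0 − 3 = 1; torsion from ∂_1 factors > 1: none. So H_0 ≅ Z.
H_1: b_1 = 4 − 3 − 0 = 1; torsion from ∂_2 factors > 1: none. So H_1 ≅ Z.

H_0 ≅ Z,  H_1 ≅ Z.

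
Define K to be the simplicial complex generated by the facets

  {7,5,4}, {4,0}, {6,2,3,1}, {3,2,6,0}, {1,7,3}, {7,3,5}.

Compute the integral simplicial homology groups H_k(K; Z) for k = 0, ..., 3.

We work with the vertex ordering 0 < 1 < 2 < 3 < 4 < 5 < 6 < 7. The simplices of K, each written with vertices in increasing order, are:

  0-simplices (8): [0], [1], [2], [3], [4], [5], [6], [7]
  1-simplices (16): [0,2], [0,3], [0,4], [0,6], [1,2], [1,3], [1,6], [1,7], [2,3], [2,6], [3,5], [3,6], [3,7], [4,5], [4,7], [5,7]
  2-simplices (10): [0,2,3], [0,2,6], [0,3,6], [1,2,3], [1,2,6], [1,3,6], [1,3,7], [2,3,6], [3,5,7], [4,5,7]
  3-simplices (2): [0,2,3,6], [1,2,3,6]

Hence C_0 ≅ Z^8, C_1 ≅ Z^16, C_2 ≅ Z^10, C_3 ≅ Z^2.

Boundary ∂_1: C_1 → C_0 is given by ∂[p,q] = [q] − [p]. For instance
  ∂[2,6] = [6] − [2].
The 8×16 boundary matrix has rank 7 and Smith normal form diag(1,1,1,1,1,1,1).

∂_2: C_2 → C_1 sends each 2-simplex [p,q,r] to [q,r] − [p,r] + [p,q]. For instance
  ∂[0,2,3] = [2,3] − [0,3] + [0,2],
  ∂[4,5,7] = [5,7] − [4,7] + [4,5].
The 16×10 boundary matrix has rank 8 and Smith normal form diag(1,1,1,1,1,1,1,1).

∂_3: C_3 → C_2 sends each 3-simplex σ to the alternating sum Σ_i (−1)^i (σ with its i-th vertex removed). For instance
  ∂[1,2,3,6] = [2,3,6] − [1,3,6] + [1,2,6] − [1,2,3],
  ∂[0,2,3,6] = [2,3,6] − [0,3,6] + [0,2,6] − [0,2,3].
This gives a 10×2 integer matrix of rank 2; reducing to Smith normal form yields diagonal entries (1,1).

Reading off H_k = ker ∂_k / im ∂_{k+1}:

  H_0: rank C_0 − rank ∂_1 = 8 − 7 = 1, and the invariant factors of ∂_1 are all 1, so H_0 ≅ Z.
  H_1: rank ker ∂_1 − rank ∂_2 = (16 − 7) − 8 = 1, and the invariant factors of ∂_2 are all 1, so H_1 ≅ Z.
  H_2: rank ker ∂_2 − rank ∂_3 = (10 − 8) − 2 = 0, and the invariant factors of ∂_3 are all 1, so H_2 ≅ 0.
  H_3: rank ker ∂_3 − rank ∂_4 = (2 − 2) − 0 = 0, and there is no ∂_4, so H_3 ≅ 0.

H_0 = Z,  H_1 = Z,  H_2 = 0,  H_3 = 0.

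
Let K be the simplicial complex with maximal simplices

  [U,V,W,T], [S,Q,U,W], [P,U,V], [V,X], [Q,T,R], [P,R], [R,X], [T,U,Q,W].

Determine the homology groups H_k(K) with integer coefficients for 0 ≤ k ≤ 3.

Order the vertices as P < Q < R < S < T < U < V < W < X. Listing each simplex with vertices in this order, K has dimension 3 with simplices:

  0-simplices (9): P, Q, R, S, T, U, V, W, X
  1-simplices (19): PR, PU, PV, QR, QS, QT, QU, QW, RT, RX, SU, SW, TU, TV, TW, UV, UW, VW, VX
  2-simplices (12): PUV, QRT, QSU, QSW, QTU, QTW, QUW, SUW, TUV, TUW, TVW, UVW
  3-simplices (3): QSUW, QTUW, TUVW

Hence C_0 ≅ Z^9, C_1 ≅ Z^19, C_2 ≅ Z^12, C_3 ≅ Z^3.

The boundary map ∂_1: C_1 → C_0 sends each edge [p,q] (with p < q) to q − p. For instance
  ∂UV = V − U.
The 9×19 boundary matrix has rank 8 and Smith normal form diag(1,1,1,1,1,1,1,1).

The boundary map ∂_2: C_2 → C_1 maps a triangle to the signed sum of its edges. For instance
  ∂QUW = UW − QW + QU,
  ∂TVW = VW − TW + TV.
The 19×12 boundary matrix has rank 9 and Smith normal form diag(1,1,1,1,1,1,1,1,1).

The boundary map ∂_3: C_3 → C_2 sends each 3-simplex σ to the alternating sum Σ_i (−1)^i (σ with its i-th vertex removed). For instance
  ∂QTUW = TUW − QUW + QTW − QTU,
  ∂TUVW = UVW − TVW + TUW − TUV.
This gives a 12×3 integer matrix of rank 3; reducing to Smith normal form yields diagonal entries (1,1,1).

Computing H_k = (kernel of ∂_k) / (image of ∂_{k+1}):

  H_0: rank C_0 − rank ∂_1 = 9 − 8 = 1, and the invariant factors of ∂_1 are all 1, so H_0 = Z.
  H_1: rank ker ∂_1 − rank ∂_2 = (19 − 8) − 9 = 2, and the invariant factors of ∂_2 are all 1, so H_1 = Z^2.
  H_2: rank ker ∂_2 − rank ∂_3 = (12 − 9) − 3 = 0, and the invariant factors of ∂_3 are all 1, so H_2 = 0.
  H_3: rank ker ∂_3 − rank ∂_4 = (3 − 3) − 0 = 0, and there is no ∂_4, so H_3 = 0.

As a check, the Euler characteristic is 9 − 19 + 12 − 3 = -1, which agrees with 1 − 2 + 0 − 0 = -1.

H_0 = Z,  H_1 = Z^2,  H_2 = 0,  H_3 = 0.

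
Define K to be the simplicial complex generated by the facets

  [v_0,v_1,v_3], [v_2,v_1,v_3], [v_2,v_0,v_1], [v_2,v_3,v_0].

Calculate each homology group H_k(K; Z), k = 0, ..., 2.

H_0 ≅ Z,  H_1 = 0,  H_2 ≅ Z.

Take the total order v_0 < v_1 < v_2 < v_3 on the vertex set. Then K (dimension 2) consists of the simplices:

  0-simplices (4): [v_0], [v_1], [v_2], [v_3]
  1-simplices (6): [v_0,v_1], [v_0,v_2], [v_0,v_3], [v_1,v_2], [v_1,v_3], [v_2,v_3]
  2-simplices (4): [v_0,v_1,v_2], [v_0,v_1,v_3], [v_0,v_2,v_3], [v_1,v_2,v_3]

Hence C_0 ≅ Z^4, C_1 ≅ Z^6, C_2 ≅ Z^4.

The boundary map ∂_1: C_1 → C_0 maps an edge to its endpoints' difference, ∂[p,q] = q − p.
The resulting 4×6 matrix has rank 3, and its Smith normal form has invariant factors (1,1,1).

The boundary map ∂_2: C_2 → C_1 maps a triangle to the signed sum of its edges. For instance
  ∂[v_1,v_2,v_3] = [v_2,v_3] − [v_1,v_3] + [v_1,v_2],
  ∂[v_0,v_2,v_3] = [v_2,v_3] − [v_0,v_3] + [v_0,v_2].
As a 6×4 matrix over Z this has rank 3, with invariant factors (1,1,1).

From H_k ≅ ker(∂_k) / im(∂_{k+1}) we obtain:

  H_0: rank C_0 − rank ∂_1 = 4 − 3 = 1, and the invariant factors of ∂_1 are all 1, so H_0 = Z.
  H_1: rank ker ∂_1 − rank ∂_2 = (6 − 3) − 3 = 0, and the invariant factors of ∂_2 are all 1, so H_1 = 0.
  H_2: rank ker ∂_2 − rank ∂_3 = (4 − 3) − 0 = 1, and there is no ∂_3, so H_2 = Z.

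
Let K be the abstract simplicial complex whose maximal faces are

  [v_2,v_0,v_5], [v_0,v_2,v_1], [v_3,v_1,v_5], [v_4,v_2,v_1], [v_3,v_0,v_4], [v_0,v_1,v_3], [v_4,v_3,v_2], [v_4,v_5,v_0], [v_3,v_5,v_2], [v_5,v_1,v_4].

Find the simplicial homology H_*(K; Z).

H_0 = Z,  H_1 = Z_2,  H_2 = 0.

We work with the vertex ordering v_0 < v_1 < v_2 < v_3 < v_4 < v_5. The simplices of K, each written with vertices in increasing order, are:

  0-simplices (6): [v_0], [v_1], [v_2], [v_3], [v_4], [v_5]
  1-simplices (15): (15 of them)
  2-simplices (10): [v_0,v_1,v_2], [v_0,v_1,v_3], [v_0,v_2,v_5], [v_0,v_3,v_4], [v_0,v_4,v_5], [v_1,v_2,v_4], [v_1,v_3,v_5], [v_1,v_4,v_5], [v_2,v_3,v_4], [v_2,v_3,v_5]

Hence C_0 ≅ Z^6, C_1 ≅ Z^15, C_2 ≅ Z^10.

The boundary map ∂_1: C_1 → C_0 sends each edge [p,q] (with p < q) to q − p. For instance
  ∂[v_4,v_5] = [v_5] − [v_4].
This gives a 6×15 integer matrix of rank 5; reducing to Smith normal form yields diagonal entries (1,1,1,1,1).

Boundary ∂_2: C_2 → C_1 acts by ∂[p,q,r] = [q,r] − [p,r] + [p,q]. For instance
  ∂[v_0,v_4,v_5] = [v_4,v_5] − [v_0,v_5] + [v_0,v_4],
  ∂[v_0,v_3,v_4] = [v_3,v_4] − [v_0,v_4] + [v_0,v_3].
The resulting 15×10 matrix has rank 10, and its Smith normal form has invariant factors (1,1,1,1,1,1,1,1,1,2).

Now H_k = ker ∂_k / im ∂_{k+1}, so:

  H_0: rank C_0 − rank ∂_1 = 6 − 5 = 1, and the invariant factors of ∂_1 are all 1, so H_0 = Z.
  H_1: rank ker ∂_1 − rank ∂_2 = (15 − 5) − 10 = 0, and ∂_2 has invariant factor 2 > 1, so H_1 = Z_2.
  H_2: rank ker ∂_2 − rank ∂_3 = (10 − 10) − 0 = 0, and there is no ∂_3, so H_2 = 0.

(K is a triangulation of the real projective plane RP^2.)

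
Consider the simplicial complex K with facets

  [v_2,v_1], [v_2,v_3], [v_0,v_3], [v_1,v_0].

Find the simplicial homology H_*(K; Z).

H_0 = Z,  H_1 = Z.

Take the total order v_0 < v_1 < v_2 < v_3 on the vertex set. Then K (dimension 1) consists of the simplices:

  0-simplices (4): [v_0], [v_1], [v_2], [v_3]
  1-simplices (4): [v_0,v_1], [v_0,v_3], [v_1,v_2], [v_2,v_3]

giving chain groups C_0 ≅ Z^4, C_1 ≅ Z^4.

∂_1: C_1 → C_0 maps an edge to its endpoints' difference, ∂[p,q] = q − p.
As a 4×4 matrix over Z this has rank 3, with invariant factors (1,1,1).

Computing H_k = (kernel of ∂_k) / (image of ∂_{k+1}):

  H_0: rank C_0 − rank ∂_1 = 4 − 3 = 1, and the invariant factors of ∂_1 are all 1, so H_0 ≅ Z.
  H_1: rank ker ∂_1 − rank ∂_2 = (4 − 3) − 0 = 1, and there is no ∂_2, so H_1 ≅ Z.

As a check, the Euler characteristic is 4 − 4 = 0, which agrees with 1 − 1 = 0.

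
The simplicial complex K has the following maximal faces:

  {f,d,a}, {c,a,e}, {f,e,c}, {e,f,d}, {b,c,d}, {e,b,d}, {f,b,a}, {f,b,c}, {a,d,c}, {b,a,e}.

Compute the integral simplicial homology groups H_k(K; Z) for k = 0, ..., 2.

H_0 ≅ Z,  H_1 ≅ Z/2,  H_2 = 0.

We work with the vertex ordering a < b < c < d < e < f. The simplices of K, each written with vertices in increasing order, are:

  0-simplices (6): a, b, c, d, e, f
  1-simplices (15): ab, ac, ad, ae, af, bc, bd, be, bf, cd, ce, cf, de, df, ef
  2-simplices (10): abe, abf, acd, ace, adf, bcd, bcf, bde, cef, def

so the chain groups are C_0 ≅ Z^6, C_1 ≅ Z^15, C_2 ≅ Z^10.

The boundary map ∂_1: C_1 → C_0 is given by ∂[p,q] = [q] − [p]. For instance
  ∂ce = e − c.
As a 6×15 matrix over Z this has rank 5, with invariant factors (1,1,1,1,1).

Boundary ∂_2: C_2 → C_1 maps a triangle to the signed sum of its edges. For instance
  ∂adf = df − af + ad,
  ∂ace = ce − ae + ac.
As a 15×10 matrix over Z this has rank 10, with invariant factors (1,1,1,1,1,1,1,1,1,2).

From H_k ≅ ker(∂_k) / im(∂_{k+1}) we obtain:

  H_0: rank C_0 − rank ∂_1 = 6 − 5 = 1, and the invariant factors of ∂_1 are all 1, so H_0 = Z.
  H_1: rank ker ∂_1 − rank ∂_2 = (15 − 5) − 10 = 0, and ∂_2 has invariant factor 2 > 1, so H_1 = Z/2.
  H_2: rank ker ∂_2 − rank ∂_3 = (10 − 10) − 0 = 0, and there is no ∂_3, so H_2 = 0.

As a check, the Euler characteristic is 6 − 15 + 10 = 1, which agrees with 1 − 0 + 0 = 1.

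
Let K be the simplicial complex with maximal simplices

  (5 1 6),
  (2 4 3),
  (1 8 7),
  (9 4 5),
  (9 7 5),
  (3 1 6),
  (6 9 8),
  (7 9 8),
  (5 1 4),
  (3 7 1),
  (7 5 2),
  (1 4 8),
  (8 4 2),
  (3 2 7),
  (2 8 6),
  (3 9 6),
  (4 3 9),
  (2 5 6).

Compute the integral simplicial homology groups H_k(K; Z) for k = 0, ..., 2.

We work with the vertex ordering 1 < 2 < 3 < 4 < 5 < 6 < 7 < 8 < 9. The simplices of K, each written with vertices in increasing order, are:

  0-simplices (9): [1], [2], [3], [4], [5], [6], [7], [8], [9]
  1-simplices (27): (27 of them)
  2-simplices (18): [1,3,6], [1,3,7], [1,4,5], [1,4,8], [1,5,6], [1,7,8], [2,3,4], [2,3,7], [2,4,8], [2,5,6], [2,5,7], [2,6,8], [3,4,9], [3,6,9], [4,5,9], [5,7,9], [6,8,9], [7,8,9]

giving chain groups C_0 ≅ Z^9, C_1 ≅ Z^27, C_2 ≅ Z^18.

Boundary ∂_1: C_1 → C_0 sends each edge [p,q] (with p < q) to q − p.
As a 9×27 matrix over Z this has rank 8, with invariant factors (1,1,1,1,1,1,1,1).

Boundary ∂_2: C_2 → C_1 sends each 2-simplex [p,q,r] to [q,r] − [p,r] + [p,q]. For instance
  ∂[3,6,9] = [6,9] − [3,9] + [3,6],
  ∂[2,6,8] = [6,8] − [2,8] + [2,6].
The 27×18 boundary matrix has rank 17 and Smith normal form diag(1,1,1,1,1,1,1,1,1,1,1,1,1,1,1,1,1).

Now H_k = ker ∂_k / im ∂_{k+1}, so:

  H_0: rank C_0 − rank ∂_1 = 9 − 8 = 1, and the invariant factors of ∂_1 are all 1, so H_0 = Z.
  H_1: rank ker ∂_1 − rank ∂_2 = (27 − 8) − 17 = 2, and the invariant factors of ∂_2 are all 1, so H_1 = Z^2.
  H_2: rank ker ∂_2 − rank ∂_3 = (18 − 17) − 0 = 1, and there is no ∂_3, so H_2 = Z.

H_0 ≅ Z,  H_1 ≅ Z^2,  H_2 ≅ Z.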